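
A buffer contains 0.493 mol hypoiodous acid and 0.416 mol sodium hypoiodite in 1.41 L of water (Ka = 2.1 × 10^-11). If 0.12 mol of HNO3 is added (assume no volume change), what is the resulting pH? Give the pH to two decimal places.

pH = 10.36

After neutralization: n(HOI) = 0.613 mol, n(OI-) = 0.296 mol.
pKa = −log(2.1 × 10^-11) = 10.678
pH = pKa + log(n_OI-/n_HOI) = 10.678 + log(0.296/0.613) = 10.678 + (-0.316)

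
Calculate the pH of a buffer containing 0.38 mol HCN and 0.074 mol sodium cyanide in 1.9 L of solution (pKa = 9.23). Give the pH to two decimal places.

pH = pKa + log([A⁻]/[HA]) = 9.23 + log(0.074/0.38)
pH = 9.23 + (-0.711) = 8.52

pH = 8.52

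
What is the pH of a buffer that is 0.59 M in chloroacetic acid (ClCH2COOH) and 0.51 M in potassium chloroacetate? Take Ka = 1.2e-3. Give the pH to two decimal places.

pH = 2.86

pKa = −log(1.2 × 10^-3) = 2.921
Henderson–Hasselbalch: pH = pKa + log([ClCH2COO-]/[ClCH2COOH]) = 2.921 + log(0.51/0.59)
pH = 2.921 + (-0.063) = 2.86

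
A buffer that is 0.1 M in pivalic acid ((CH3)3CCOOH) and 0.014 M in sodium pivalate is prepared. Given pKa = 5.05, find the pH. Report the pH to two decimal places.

Henderson–Hasselbalch: pH = pKa + log([(CH3)3CCOO-]/[(CH3)3CCOOH]) = 5.05 + log(0.014/0.1)
pH = 5.05 + (-0.854) = 4.20

pH = 4.20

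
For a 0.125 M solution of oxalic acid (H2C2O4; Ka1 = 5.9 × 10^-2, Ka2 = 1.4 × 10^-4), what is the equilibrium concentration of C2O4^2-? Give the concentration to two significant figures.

First ionization gives [H+] ≈ [HC2O4-] = 6.13 × 10^-2 M.
Second step: Ka2 = [H+][C2O4^2-]/[HC2O4-] ≈ [C2O4^2-] (since [H+] ≈ [HC2O4-]).
So [C2O4^2-] ≈ Ka2.

1.4 × 10^-4 M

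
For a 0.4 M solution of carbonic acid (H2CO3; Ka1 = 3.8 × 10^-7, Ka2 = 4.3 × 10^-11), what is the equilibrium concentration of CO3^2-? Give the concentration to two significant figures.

First ionization gives [H+] ≈ [HCO3-] = 3.90 × 10^-4 M.
Second step: Ka2 = [H+][CO3^2-]/[HCO3-] ≈ [CO3^2-] (since [H+] ≈ [HCO3-]).
So [CO3^2-] ≈ Ka2.

4.3 × 10^-11 M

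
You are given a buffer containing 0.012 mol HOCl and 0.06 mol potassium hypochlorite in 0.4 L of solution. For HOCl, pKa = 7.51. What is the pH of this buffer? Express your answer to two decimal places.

pH = 8.21

Henderson–Hasselbalch: pH = pKa + log([OCl-]/[HOCl]) = 7.51 + log(0.06/0.012)
pH = 7.51 + (+0.699) = 8.21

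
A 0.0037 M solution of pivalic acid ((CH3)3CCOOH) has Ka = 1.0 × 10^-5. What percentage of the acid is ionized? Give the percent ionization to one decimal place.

5.1%

(CH3)3CCOOH ⇌ (CH3)3CCOO- + H+; let x = [H+] at equilibrium.
Solve x² + 1e-05x − 3.7e-08 = 0 → x = 1.87 × 10^-4 M
Fraction ionized = 1.87 × 10^-4 / 0.0037 = 0.0505 → 5.1%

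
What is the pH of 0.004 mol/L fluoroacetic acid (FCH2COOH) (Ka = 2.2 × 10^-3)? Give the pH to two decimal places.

pH = 2.69

FCH2COOH ⇌ FCH2COO- + H+
From the ICE table, Ka = [H+]²/(0.004 − [H+]) = 2.2 × 10^-3.
Here C₀/Ka ≈ 1.82, so the small-[H+] approximation fails. Use the quadratic:
[H+] = (−Ka + √(Ka² + 4·Ka·C₀))/2 = 2.06 × 10^-3 M
pH = −log[H+] = −log(2.06 × 10^-3) = 2.69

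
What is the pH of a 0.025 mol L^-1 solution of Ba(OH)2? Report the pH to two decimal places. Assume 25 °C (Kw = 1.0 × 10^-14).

Ba(OH)2 is a strong base (each formula unit releases 2 OH-); [OH-] = 0.05 M.
pOH = -log(0.05) = 1.30
pH = 14.00 - 1.30 = 12.70

pH = 12.70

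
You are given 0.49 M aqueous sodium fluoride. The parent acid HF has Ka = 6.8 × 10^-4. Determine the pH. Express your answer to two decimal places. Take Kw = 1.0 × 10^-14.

pH = 8.43

F- is the conjugate base of the weak acid HF.
Kb = Kw/Ka = 1.0×10^-14 / 6.8 × 10^-4 = 1.47 × 10^-11
Kb = x²/(0.49 − x) = 1.47 × 10^-11
Since Kb ≪ C₀, x ≈ √(Kb·C₀) = 2.68 × 10^-6 M.
(x/C₀ = 0.00055% < 5%, so the approximation holds.)
pOH = −log(2.68 × 10^-6) = 5.57; pH = 14.00 − 5.57 = 8.43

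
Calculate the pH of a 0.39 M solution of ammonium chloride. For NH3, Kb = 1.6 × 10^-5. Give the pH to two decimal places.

NH4+ is the conjugate acid of the weak base NH3.
Ka = Kw/Kb = 1.0×10^-14 / 1.6 × 10^-5 = 6.25 × 10^-10
From the ICE table, Ka = x²/(0.39 − x) = 6.25 × 10^-10.
Since Ka ≪ C₀, x ≈ √(Ka·C₀) = 1.56 × 10^-5 M.
pH = −log[H+] = −log(1.56 × 10^-5) = 4.81

pH = 4.81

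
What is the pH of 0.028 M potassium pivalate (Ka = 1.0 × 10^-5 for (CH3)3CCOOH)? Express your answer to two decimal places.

(CH3)3CCOO- is the conjugate base of the weak acid (CH3)3CCOOH.
Kb = Kw/Ka = 1.0×10^-14 / 1.0 × 10^-5 = 1.00 × 10^-9
Let x = [OH-] at equilibrium. Kb = x²/(0.028 − x).
Neglecting x in the denominator: x = √(1.00 × 10^-9 × 0.028) = 5.29 × 10^-6 M
(x/C₀ = 0.019% < 5%, so the approximation holds.)
pOH = −log(5.29 × 10^-6) = 5.28; pH = 14.00 − 5.28 = 8.72

pH = 8.72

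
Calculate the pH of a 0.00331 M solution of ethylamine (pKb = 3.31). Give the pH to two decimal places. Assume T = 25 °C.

C2H5NH2 + H2O ⇌ C2H5NH3+ + OH-
Kb = 10^(−3.31) = 4.90 × 10^-4
From the ICE table, Kb = x²/(0.00331 − x) = 4.90 × 10^-4.
x is not negligible relative to C₀; solve x² + 0.00049·x − 1.62e-06 = 0.
x = (−Kb + √(Kb² + 4·Kb·C₀))/2 = 1.05 × 10^-3 M
pOH = 2.98, so pH = 14.00 − pOH = 11.02

pH = 11.02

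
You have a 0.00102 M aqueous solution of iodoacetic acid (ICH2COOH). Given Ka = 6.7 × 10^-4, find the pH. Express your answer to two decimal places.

pH = 3.25

ICH2COOH ⇌ ICH2COO- + H+
From the ICE table, Ka = x²/(0.00102 − x) = 6.7 × 10^-4.
x is not negligible relative to C₀; solve x² + 0.00067·x − 6.83e-07 = 0.
x = (−Ka + √(Ka² + 4·Ka·C₀))/2 = 5.57 × 10^-4 M
pH = −log[H+] = −log(5.57 × 10^-4) = 3.25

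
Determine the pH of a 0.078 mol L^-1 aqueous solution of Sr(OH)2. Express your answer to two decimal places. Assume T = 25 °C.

Sr(OH)2 is a strong base (each formula unit releases 2 OH-); [OH-] = 0.156 M.
pOH = -log(0.156) = 0.81
pH = 14.00 - 0.81 = 13.19

pH = 13.19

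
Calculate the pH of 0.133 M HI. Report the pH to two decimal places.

pH = 0.88

HI is a strong acid and dissociates completely, so [H+] = 0.133 M.
pH = -log(0.133) = 0.88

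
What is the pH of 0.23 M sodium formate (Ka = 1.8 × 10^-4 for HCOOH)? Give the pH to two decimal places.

pH = 8.55

HCOO- is the conjugate base of the weak acid HCOOH.
Kb = Kw/Ka = 1.0×10^-14 / 1.8 × 10^-4 = 5.56 × 10^-11
Let x = [OH-] at equilibrium. Kb = x²/(0.23 − x).
Neglecting x in the denominator: x = √(5.56 × 10^-11 × 0.23) = 3.58 × 10^-6 M
(x/C₀ = 0.0016% < 5%, so the approximation holds.)
pOH = −log(3.58 × 10^-6) = 5.45; pH = 14.00 − 5.45 = 8.55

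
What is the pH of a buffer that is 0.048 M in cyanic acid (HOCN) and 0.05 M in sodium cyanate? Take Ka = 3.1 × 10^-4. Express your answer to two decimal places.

pKa = −log(3.1 × 10^-4) = 3.509
Using pH = pKa + log([base]/[acid]) with [base]/[acid] = 0.05/0.048:
pH = 3.509 + (+0.018) = 3.53

pH = 3.53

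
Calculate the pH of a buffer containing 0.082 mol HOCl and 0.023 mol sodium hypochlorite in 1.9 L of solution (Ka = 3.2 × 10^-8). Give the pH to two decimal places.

pKa = −log(3.2 × 10^-8) = 7.495
Using pH = pKa + log([base]/[acid]) with [base]/[acid] = 0.023/0.082:
pH = 7.495 + (-0.552) = 6.94

pH = 6.94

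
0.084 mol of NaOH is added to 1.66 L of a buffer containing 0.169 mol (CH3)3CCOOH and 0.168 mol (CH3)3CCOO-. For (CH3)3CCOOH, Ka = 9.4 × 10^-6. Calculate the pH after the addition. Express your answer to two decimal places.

OH- converts (CH3)3CCOOH to (CH3)3CCOO-: (CH3)3CCOOH → 0.085 mol, (CH3)3CCOO- → 0.252 mol.
pKa = −log(9.4 × 10^-6) = 5.027
Henderson–Hasselbalch with mole ratio 0.252/0.085: pH = 5.027 + (+0.472)

pH = 5.50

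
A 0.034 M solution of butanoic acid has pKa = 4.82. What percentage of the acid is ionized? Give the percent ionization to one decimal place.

2.1%

CH3(CH2)2COOH ⇌ CH3(CH2)2COO- + H+; let x = [H+] at equilibrium.
Ka = 10^(−4.82) = 1.51 × 10^-5
x ≈ √(Ka·C₀) = √(1.51 × 10^-5 × 0.034) = 7.17 × 10^-4 M
Fraction ionized = 7.17 × 10^-4 / 0.034 = 0.0211 → 2.1%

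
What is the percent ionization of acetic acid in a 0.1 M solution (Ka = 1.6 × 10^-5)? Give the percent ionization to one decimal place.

1.3%

CH3COOH ⇌ CH3COO- + H+; let x = [H+] at equilibrium.
x ≈ √(Ka·C₀) = √(1.6 × 10^-5 × 0.1) = 1.26 × 10^-3 M
Fraction ionized = 1.26 × 10^-3 / 0.1 = 0.0126 → 1.3%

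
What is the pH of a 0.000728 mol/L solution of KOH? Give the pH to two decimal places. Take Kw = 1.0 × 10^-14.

KOH is a strong base; [OH-] = 0.000728 M.
pOH = -log(0.000728) = 3.14
pH = 14.00 - 3.14 = 10.86

pH = 10.86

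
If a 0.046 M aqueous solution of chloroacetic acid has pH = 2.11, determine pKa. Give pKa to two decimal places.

pKa = 2.80

[H+] = 10^(-2.11) = 7.76 × 10^-3 M
At equilibrium [HA] = 0.046 − 7.76 × 10^-3 = 3.82 × 10^-2 M
Ka = [H+][A-]/[HA] = (7.76 × 10^-3)² / 3.82 × 10^-2 = 1.58 × 10^-3
pKa = -log(1.58 × 10^-3) = 2.80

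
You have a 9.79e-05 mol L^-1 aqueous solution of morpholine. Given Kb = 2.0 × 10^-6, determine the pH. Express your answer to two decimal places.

pH = 9.11

C4H8ONH + H2O ⇌ C4H8ONH2+ + OH-
From the ICE table, Kb = [OH-]²/(9.79e-05 − [OH-]) = 2.0 × 10^-6.
Here C₀/Kb ≈ 49, so the small-[OH-] approximation fails. Use the quadratic:
[OH-] = [−2e-06 + √(2e-06² + 7.83e-10)]/2 = 1.30 × 10^-5 M
pOH = −log(1.30 × 10^-5) = 4.89; pH = 14.00 − 4.89 = 9.11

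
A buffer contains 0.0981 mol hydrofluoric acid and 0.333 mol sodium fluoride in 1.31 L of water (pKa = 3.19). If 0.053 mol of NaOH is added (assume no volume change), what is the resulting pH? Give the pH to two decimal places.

pH = 4.12

OH- converts HF to F-: HF → 0.0451 mol, F- → 0.386 mol.
pH = pKa + log(n_F-/n_HF) = 3.19 + log(0.386/0.0451) = 3.19 + (+0.932)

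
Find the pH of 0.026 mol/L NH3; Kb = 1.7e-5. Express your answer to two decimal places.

NH3 + H2O ⇌ NH4+ + OH-
Kb = [OH-]²/(0.026 − [OH-]) = 1.7 × 10^-5
Neglecting [OH-] in the denominator: [OH-] = √(1.7 × 10^-5 × 0.026) = 6.65 × 10^-4 M
pOH = −log(6.65 × 10^-4) = 3.18; pH = 14.00 − 3.18 = 10.82

pH = 10.82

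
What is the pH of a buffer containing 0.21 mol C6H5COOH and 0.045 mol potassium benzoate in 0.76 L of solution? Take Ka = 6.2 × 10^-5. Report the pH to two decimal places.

pH = 3.54

pKa = −log(6.2 × 10^-5) = 4.208
Henderson–Hasselbalch: pH = pKa + log([C6H5COO-]/[C6H5COOH]) = 4.208 + log(0.045/0.21)
pH = 4.208 + (-0.669) = 3.54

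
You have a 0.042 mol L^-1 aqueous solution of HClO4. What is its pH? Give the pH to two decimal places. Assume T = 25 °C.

HClO4 is a strong acid and dissociates completely, so [H+] = 0.042 M.
pH = -log(0.042) = 1.38

pH = 1.38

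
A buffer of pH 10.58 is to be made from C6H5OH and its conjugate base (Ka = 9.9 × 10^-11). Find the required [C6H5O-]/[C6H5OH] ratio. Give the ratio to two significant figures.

pKa = -log(9.9 × 10^-11) = 10.004
pH = pKa + log(r) ⇒ log(r) = 10.58 − 10.004 = +0.576
r = [C6H5O-]/[C6H5OH] = 10^(+0.576) = 3.77

ratio = 3.8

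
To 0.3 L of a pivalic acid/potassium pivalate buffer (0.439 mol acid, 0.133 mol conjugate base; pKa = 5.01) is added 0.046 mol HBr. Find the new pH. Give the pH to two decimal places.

pH = 4.26

Added H+ converts (CH3)3CCOO- to (CH3)3CCOOH: (CH3)3CCOOH → 0.485 mol, (CH3)3CCOO- → 0.087 mol.
pH = pKa + log(n_(CH3)3CCOO-/n_(CH3)3CCOOH) = 5.01 + log(0.087/0.485) = 5.01 + (-0.746)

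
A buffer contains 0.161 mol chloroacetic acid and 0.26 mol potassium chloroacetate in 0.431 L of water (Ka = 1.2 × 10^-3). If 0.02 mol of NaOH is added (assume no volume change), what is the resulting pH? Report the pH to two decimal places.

After neutralization: n(ClCH2COOH) = 0.141 mol, n(ClCH2COO-) = 0.28 mol.
pKa = −log(1.2 × 10^-3) = 2.921
pH = pKa + log(n_ClCH2COO-/n_ClCH2COOH) = 2.921 + log(0.28/0.141) = 2.921 + (+0.298)

pH = 3.22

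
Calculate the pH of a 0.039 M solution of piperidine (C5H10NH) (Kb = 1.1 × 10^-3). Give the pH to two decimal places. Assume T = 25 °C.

C5H10NH + H2O ⇌ C5H10NH2+ + OH-
Kb = x²/(0.039 − x) = 1.1 × 10^-3
Here C₀/Kb ≈ 35.5, so the small-x approximation fails. Use the quadratic:
x = (−Kb + √(Kb² + 4·Kb·C₀))/2 = 6.02 × 10^-3 M
pOH = −log(6.02 × 10^-3) = 2.22; pH = 14.00 − 2.22 = 11.78

pH = 11.78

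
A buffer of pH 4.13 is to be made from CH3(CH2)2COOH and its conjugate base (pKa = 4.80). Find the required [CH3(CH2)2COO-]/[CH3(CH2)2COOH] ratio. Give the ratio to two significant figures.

pH = pKa + log(r) ⇒ log(r) = 4.13 − 4.80 = -0.67
r = [CH3(CH2)2COO-]/[CH3(CH2)2COOH] = 10^(-0.67) = 0.214

ratio = 0.21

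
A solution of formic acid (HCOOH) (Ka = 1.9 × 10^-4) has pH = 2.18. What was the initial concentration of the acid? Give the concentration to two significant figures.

C₀ = 2.4 × 10^-1 M

[H+] = 10^(-2.18) = 6.61 × 10^-3 M = x
Ka = x²/(C₀ − x) ⇒ C₀ = x + x²/Ka
C₀ = 6.61 × 10^-3 + (6.61 × 10^-3)²/(1.9 × 10^-4) = 2.37 × 10^-1 M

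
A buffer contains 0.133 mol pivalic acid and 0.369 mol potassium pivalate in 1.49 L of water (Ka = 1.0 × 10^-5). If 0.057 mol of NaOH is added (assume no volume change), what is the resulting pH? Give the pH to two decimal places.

pH = 5.75

After neutralization: n((CH3)3CCOOH) = 0.076 mol, n((CH3)3CCOO-) = 0.426 mol.
pKa = −log(1.0 × 10^-5) = 5.000
pH = pKa + log([A⁻]/[HA]) = 5.000 + log(0.426/0.076) = 5.000 +0.749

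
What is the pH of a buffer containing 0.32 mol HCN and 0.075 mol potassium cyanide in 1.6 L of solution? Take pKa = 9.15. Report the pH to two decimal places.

pH = 8.52

pH = pKa + log([A⁻]/[HA]) = 9.15 + log(0.075/0.32)
pH = 9.15 + (-0.630) = 8.52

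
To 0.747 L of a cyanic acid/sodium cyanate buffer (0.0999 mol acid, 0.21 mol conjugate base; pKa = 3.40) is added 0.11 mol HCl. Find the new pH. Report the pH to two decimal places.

After neutralization: n(HOCN) = 0.21 mol, n(OCN-) = 0.1 mol.
pH = pKa + log(n_OCN-/n_HOCN) = 3.40 + log(0.1/0.21) = 3.40 + (-0.322)

pH = 3.08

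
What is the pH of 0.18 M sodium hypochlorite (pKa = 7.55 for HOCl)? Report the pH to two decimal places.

OCl- is the conjugate base of the weak acid HOCl.
Ka = 10^(−7.55) = 2.82 × 10^-8
Kb = Kw/Ka = 1.0×10^-14 / 2.82 × 10^-8 = 3.55 × 10^-7
From the ICE table, Kb = [OH-]²/(0.18 − [OH-]) = 3.55 × 10^-7.
Neglecting [OH-] in the denominator: [OH-] = √(3.55 × 10^-7 × 0.18) = 2.53 × 10^-4 M
pOH = 3.60, so pH = 14.00 − pOH = 10.40

pH = 10.40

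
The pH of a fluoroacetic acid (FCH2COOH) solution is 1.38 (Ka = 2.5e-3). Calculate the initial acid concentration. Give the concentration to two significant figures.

[H+] = 10^(-1.38) = 4.17 × 10^-2 M = x
Ka = x²/(C₀ − x) ⇒ C₀ = x + x²/Ka
C₀ = 4.17 × 10^-2 + (4.17 × 10^-2)²/(2.5 × 10^-3) = 7.37 × 10^-1 M

C₀ = 7.4 × 10^-1 M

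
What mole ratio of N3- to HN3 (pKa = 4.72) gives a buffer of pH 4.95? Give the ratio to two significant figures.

pH = pKa + log(r) ⇒ log(r) = 4.95 − 4.72 = +0.23
r = [N3-]/[HN3] = 10^(+0.23) = 1.7

ratio = 1.7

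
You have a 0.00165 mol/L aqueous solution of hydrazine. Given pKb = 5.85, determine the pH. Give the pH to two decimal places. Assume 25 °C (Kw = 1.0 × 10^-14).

pH = 9.68

N2H4 + H2O ⇌ N2H5+ + OH-
Kb = 10^(−5.85) = 1.41 × 10^-6
From the ICE table, Kb = x²/(0.00165 − x) = 1.41 × 10^-6.
Since Kb ≪ C₀, x ≈ √(Kb·C₀) = 4.82 × 10^-5 M.
pOH = −log(4.82 × 10^-5) = 4.32; pH = 14.00 − 4.32 = 9.68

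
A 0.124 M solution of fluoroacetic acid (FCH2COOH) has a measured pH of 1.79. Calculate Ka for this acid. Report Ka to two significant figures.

Ka = 2.4 × 10^-3

[H+] = 10^(-1.79) = 1.62 × 10^-2 M
At equilibrium [HA] = 0.124 − 1.62 × 10^-2 = 1.08 × 10^-1 M
Ka = [H+][A-]/[HA] = (1.62 × 10^-2)² / 1.08 × 10^-1 = 2.4 × 10^-3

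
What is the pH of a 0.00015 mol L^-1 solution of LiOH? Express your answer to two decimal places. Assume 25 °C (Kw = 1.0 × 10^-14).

pH = 10.18

LiOH is a strong base; [OH-] = 0.00015 M.
pOH = -log(0.00015) = 3.82
pH = 14.00 - 3.82 = 10.18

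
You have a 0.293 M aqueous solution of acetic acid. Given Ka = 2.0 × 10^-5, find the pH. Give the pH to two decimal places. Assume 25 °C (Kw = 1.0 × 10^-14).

pH = 2.62

CH3COOH ⇌ CH3COO- + H+
Let x = [H+] at equilibrium. Ka = x²/(0.293 − x).
Assume x ≪ 0.293: x ≈ √(2.0 × 10^-5 × 0.293) = 2.42 × 10^-3 M
Check: 0.83% ionized — well under 5%, approximation valid.
pH = −log(2.42 × 10^-3) = 2.62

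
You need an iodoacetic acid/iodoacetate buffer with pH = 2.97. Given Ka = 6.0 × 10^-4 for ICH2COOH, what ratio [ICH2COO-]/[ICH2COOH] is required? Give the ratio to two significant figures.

pKa = -log(6.0 × 10^-4) = 3.222
pH = pKa + log(r) ⇒ log(r) = 2.97 − 3.222 = -0.252
r = [ICH2COO-]/[ICH2COOH] = 10^(-0.252) = 0.56

ratio = 0.56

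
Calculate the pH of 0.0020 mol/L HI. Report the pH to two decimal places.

HI is a strong acid and dissociates completely, so [H+] = 0.0020 M.
pH = -log(0.002) = 2.70

pH = 2.70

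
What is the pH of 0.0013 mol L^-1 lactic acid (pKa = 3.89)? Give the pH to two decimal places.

pH = 3.46

CH3CH(OH)COOH ⇌ CH3CH(OH)COO- + H+
Ka = 10^(−3.89) = 1.29 × 10^-4
Let x = [H+] at equilibrium. Ka = x²/(0.0013 − x).
x is not negligible relative to C₀; solve x² + 0.000129·x − 1.68e-07 = 0.
x = (−Ka + √(Ka² + 4·Ka·C₀))/2 = 3.50 × 10^-4 M
pH = −log(3.50 × 10^-4) = 3.46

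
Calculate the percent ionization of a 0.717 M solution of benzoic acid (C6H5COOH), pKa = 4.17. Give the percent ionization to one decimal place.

1.0%

C6H5COOH ⇌ C6H5COO- + H+; let x = [H+] at equilibrium.
Ka = 10^(−4.17) = 6.76 × 10^-5
x ≈ √(Ka·C₀) = √(6.76 × 10^-5 × 0.717) = 6.96 × 10^-3 M
Fraction ionized = 6.96 × 10^-3 / 0.717 = 0.0097 → 1.0%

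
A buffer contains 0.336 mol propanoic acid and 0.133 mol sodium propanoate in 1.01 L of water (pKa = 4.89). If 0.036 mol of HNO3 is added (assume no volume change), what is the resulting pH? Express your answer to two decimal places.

pH = 4.31

Added H+ converts CH3CH2COO- to CH3CH2COOH: CH3CH2COOH → 0.372 mol, CH3CH2COO- → 0.097 mol.
pH = pKa + log([A⁻]/[HA]) = 4.89 + log(0.097/0.372) = 4.89 -0.584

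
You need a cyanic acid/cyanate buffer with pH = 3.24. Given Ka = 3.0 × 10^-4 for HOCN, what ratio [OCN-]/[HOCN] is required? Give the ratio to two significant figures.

pKa = -log(3.0 × 10^-4) = 3.523
pH = pKa + log(r) ⇒ log(r) = 3.24 − 3.523 = -0.283
r = [OCN-]/[HOCN] = 10^(-0.283) = 0.521

ratio = 0.52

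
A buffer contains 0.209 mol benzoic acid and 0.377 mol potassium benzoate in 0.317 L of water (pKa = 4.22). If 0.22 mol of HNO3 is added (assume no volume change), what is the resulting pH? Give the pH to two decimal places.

After neutralization: n(C6H5COOH) = 0.429 mol, n(C6H5COO-) = 0.157 mol.
pH = pKa + log([A⁻]/[HA]) = 4.22 + log(0.157/0.429) = 4.22 -0.437

pH = 3.78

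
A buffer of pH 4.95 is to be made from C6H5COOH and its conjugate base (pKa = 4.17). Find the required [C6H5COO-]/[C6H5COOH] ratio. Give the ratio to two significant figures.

pH = pKa + log(r) ⇒ log(r) = 4.95 − 4.17 = +0.78
r = [C6H5COO-]/[C6H5COOH] = 10^(+0.78) = 6.03

ratio = 6.0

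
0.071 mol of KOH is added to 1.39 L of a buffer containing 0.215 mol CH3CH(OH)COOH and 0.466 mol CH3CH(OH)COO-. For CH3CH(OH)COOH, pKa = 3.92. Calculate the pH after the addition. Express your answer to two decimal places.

pH = 4.49

OH- converts CH3CH(OH)COOH to CH3CH(OH)COO-: CH3CH(OH)COOH → 0.144 mol, CH3CH(OH)COO- → 0.537 mol.
Henderson–Hasselbalch with mole ratio 0.537/0.144: pH = 3.92 + (+0.572)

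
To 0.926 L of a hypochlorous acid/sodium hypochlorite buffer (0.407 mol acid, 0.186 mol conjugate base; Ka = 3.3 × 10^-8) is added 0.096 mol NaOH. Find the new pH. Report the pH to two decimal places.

pH = 7.44

After neutralization: n(HOCl) = 0.311 mol, n(OCl-) = 0.282 mol.
pKa = −log(3.3 × 10^-8) = 7.481
pH = pKa + log([A⁻]/[HA]) = 7.481 + log(0.282/0.311) = 7.481 -0.043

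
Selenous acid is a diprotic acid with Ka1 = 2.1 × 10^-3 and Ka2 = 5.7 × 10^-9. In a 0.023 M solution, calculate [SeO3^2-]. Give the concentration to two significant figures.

First ionization gives [H+] ≈ [HSeO3-] = 5.98 × 10^-3 M.
Second step: Ka2 = [H+][SeO3^2-]/[HSeO3-] ≈ [SeO3^2-] (since [H+] ≈ [HSeO3-]).
So [SeO3^2-] ≈ Ka2.

5.7 × 10^-9 M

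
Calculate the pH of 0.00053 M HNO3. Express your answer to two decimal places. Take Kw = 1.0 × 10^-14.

pH = 3.28

HNO3 is a strong acid and dissociates completely, so [H+] = 0.00053 M.
pH = -log(0.00053) = 3.28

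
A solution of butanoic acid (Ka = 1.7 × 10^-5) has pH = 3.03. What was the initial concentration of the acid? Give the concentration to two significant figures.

[H+] = 10^(-3.03) = 9.33 × 10^-4 M = x
Ka = x²/(C₀ − x) ⇒ C₀ = x + x²/Ka
C₀ = 9.33 × 10^-4 + (9.33 × 10^-4)²/(1.7 × 10^-5) = 5.21 × 10^-2 M

C₀ = 5.2 × 10^-2 M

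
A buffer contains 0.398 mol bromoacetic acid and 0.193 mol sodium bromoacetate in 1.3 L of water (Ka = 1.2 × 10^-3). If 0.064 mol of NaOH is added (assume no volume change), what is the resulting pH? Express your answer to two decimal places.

After neutralization: n(BrCH2COOH) = 0.334 mol, n(BrCH2COO-) = 0.257 mol.
pKa = −log(1.2 × 10^-3) = 2.921
Henderson–Hasselbalch with mole ratio 0.257/0.334: pH = 2.921 + (-0.114)

pH = 2.81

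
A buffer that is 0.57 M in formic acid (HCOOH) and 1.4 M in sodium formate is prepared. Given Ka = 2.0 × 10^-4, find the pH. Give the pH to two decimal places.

pH = 4.09

pKa = −log(2.0 × 10^-4) = 3.699
pH = pKa + log([A⁻]/[HA]) = 3.699 + log(1.4/0.57)
pH = 3.699 + (+0.390) = 4.09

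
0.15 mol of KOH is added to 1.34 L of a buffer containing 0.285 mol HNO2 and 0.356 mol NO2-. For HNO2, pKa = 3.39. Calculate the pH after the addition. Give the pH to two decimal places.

OH- converts HNO2 to NO2-: HNO2 → 0.135 mol, NO2- → 0.506 mol.
Henderson–Hasselbalch with mole ratio 0.506/0.135: pH = 3.39 + (+0.574)

pH = 3.96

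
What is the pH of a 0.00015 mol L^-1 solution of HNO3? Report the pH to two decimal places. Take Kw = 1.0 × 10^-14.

HNO3 is a strong acid and dissociates completely, so [H+] = 0.00015 M.
pH = -log(0.00015) = 3.82

pH = 3.82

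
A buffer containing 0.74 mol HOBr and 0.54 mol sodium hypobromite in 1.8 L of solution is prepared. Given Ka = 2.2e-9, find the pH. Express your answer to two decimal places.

pKa = −log(2.2 × 10^-9) = 8.658
Using pH = pKa + log([base]/[acid]) with [base]/[acid] = 0.54/0.74:
pH = 8.658 + (-0.137) = 8.52

pH = 8.52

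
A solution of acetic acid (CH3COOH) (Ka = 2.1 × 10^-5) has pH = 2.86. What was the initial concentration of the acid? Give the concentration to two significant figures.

[H+] = 10^(-2.86) = 1.38 × 10^-3 M = x
Ka = x²/(C₀ − x) ⇒ C₀ = x + x²/Ka
C₀ = 1.38 × 10^-3 + (1.38 × 10^-3)²/(2.1 × 10^-5) = 9.21 × 10^-2 M

C₀ = 9.2 × 10^-2 M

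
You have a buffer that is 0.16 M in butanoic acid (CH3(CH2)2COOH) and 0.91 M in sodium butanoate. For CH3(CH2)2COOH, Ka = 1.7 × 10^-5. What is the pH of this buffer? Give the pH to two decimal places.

pKa = −log(1.7 × 10^-5) = 4.770
pH = pKa + log([A⁻]/[HA]) = 4.770 + log(0.91/0.16)
pH = 4.770 + (+0.755) = 5.52

pH = 5.52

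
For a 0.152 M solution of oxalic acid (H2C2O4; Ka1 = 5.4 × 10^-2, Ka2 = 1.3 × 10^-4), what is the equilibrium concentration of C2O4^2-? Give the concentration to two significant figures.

First ionization gives [H+] ≈ [HC2O4-] = 6.75 × 10^-2 M.
Second step: Ka2 = [H+][C2O4^2-]/[HC2O4-] ≈ [C2O4^2-] (since [H+] ≈ [HC2O4-]).
So [C2O4^2-] ≈ Ka2.

1.3 × 10^-4 M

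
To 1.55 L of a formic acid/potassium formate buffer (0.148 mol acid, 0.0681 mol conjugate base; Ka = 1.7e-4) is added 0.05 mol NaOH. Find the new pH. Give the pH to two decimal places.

pH = 3.85

OH- converts HCOOH to HCOO-: HCOOH → 0.098 mol, HCOO- → 0.118 mol.
pKa = −log(1.7 × 10^-4) = 3.770
pH = pKa + log(n_HCOO-/n_HCOOH) = 3.770 + log(0.118/0.098) = 3.770 + (+0.081)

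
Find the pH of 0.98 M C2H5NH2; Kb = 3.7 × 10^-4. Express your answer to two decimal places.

C2H5NH2 + H2O ⇌ C2H5NH3+ + OH-
Let x = [OH-] at equilibrium. Kb = x²/(0.98 − x).
Assume x ≪ 0.98: x ≈ √(3.7 × 10^-4 × 0.98) = 1.90 × 10^-2 M
(x/C₀ = 1.9% < 5%, so the approximation holds.)
pOH = 1.72, so pH = 14.00 − pOH = 12.28

pH = 12.28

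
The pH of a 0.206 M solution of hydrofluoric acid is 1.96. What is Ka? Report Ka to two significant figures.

Ka = 6.2 × 10^-4

[H+] = 10^(-1.96) = 1.10 × 10^-2 M
At equilibrium [HA] = 0.206 − 1.10 × 10^-2 = 1.95 × 10^-1 M
Ka = [H+][A-]/[HA] = (1.10 × 10^-2)² / 1.95 × 10^-1 = 6.2 × 10^-4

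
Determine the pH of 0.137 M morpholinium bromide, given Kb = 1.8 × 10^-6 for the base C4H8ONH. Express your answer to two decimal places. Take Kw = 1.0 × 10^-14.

pH = 4.56

C4H8ONH2+ is the conjugate acid of the weak base C4H8ONH.
Ka = Kw/Kb = 1.0×10^-14 / 1.8 × 10^-6 = 5.56 × 10^-9
From the ICE table, Ka = [H+]²/(0.137 − [H+]) = 5.56 × 10^-9.
Neglecting [H+] in the denominator: [H+] = √(5.56 × 10^-9 × 0.137) = 2.76 × 10^-5 M
pH = −log(2.76 × 10^-5) = 4.56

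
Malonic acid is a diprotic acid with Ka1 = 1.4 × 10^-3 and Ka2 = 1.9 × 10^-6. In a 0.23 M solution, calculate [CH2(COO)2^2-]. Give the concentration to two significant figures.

First ionization gives [H+] ≈ [CH2(COOH)COO-] = 1.73 × 10^-2 M.
Second step: Ka2 = [H+][CH2(COO)2^2-]/[CH2(COOH)COO-] ≈ [CH2(COO)2^2-] (since [H+] ≈ [CH2(COOH)COO-]).
So [CH2(COO)2^2-] ≈ Ka2.

1.9 × 10^-6 M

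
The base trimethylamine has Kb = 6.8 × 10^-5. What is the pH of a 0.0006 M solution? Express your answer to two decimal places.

pH = 10.23

(CH3)3N + H2O ⇌ (CH3)3NH+ + OH-
Let x = [OH-] at equilibrium. Kb = x²/(0.0006 − x).
Here C₀/Kb ≈ 8.82, so the small-x approximation fails. Use the quadratic:
x = (−Kb + √(Kb² + 4·Kb·C₀))/2 = 1.71 × 10^-4 M
pOH = −log(1.71 × 10^-4) = 3.77; pH = 14.00 − 3.77 = 10.23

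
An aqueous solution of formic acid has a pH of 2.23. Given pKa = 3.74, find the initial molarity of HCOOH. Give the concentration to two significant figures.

C₀ = 2.0 × 10^-1 M

[H+] = 10^(-2.23) = 5.89 × 10^-3 M = x
Ka = 10^(−3.74) = 1.82 × 10^-4
Ka = x²/(C₀ − x) ⇒ C₀ = x + x²/Ka
C₀ = 5.89 × 10^-3 + (5.89 × 10^-3)²/(1.82 × 10^-4) = 1.97 × 10^-1 M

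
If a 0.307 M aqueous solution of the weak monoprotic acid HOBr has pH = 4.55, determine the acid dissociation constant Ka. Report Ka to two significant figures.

[H+] = 10^(-4.55) = 2.82 × 10^-5 M
At equilibrium [HA] = 0.307 − 2.82 × 10^-5 = 3.07 × 10^-1 M
Ka = [H+][A-]/[HA] = (2.82 × 10^-5)² / 3.07 × 10^-1 = 2.6 × 10^-9

Ka = 2.6 × 10^-9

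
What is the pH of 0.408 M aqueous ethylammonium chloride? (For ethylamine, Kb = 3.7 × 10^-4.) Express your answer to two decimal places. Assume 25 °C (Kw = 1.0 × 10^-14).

pH = 5.48

C2H5NH3+ is the conjugate acid of the weak base C2H5NH2.
Ka = Kw/Kb = 1.0×10^-14 / 3.7 × 10^-4 = 2.70 × 10^-11
Let x = [H+] at equilibrium. Ka = x²/(0.408 − x).
Assume x ≪ 0.408: x ≈ √(2.70 × 10^-11 × 0.408) = 3.32 × 10^-6 M
pH = −log[H+] = −log(3.32 × 10^-6) = 5.48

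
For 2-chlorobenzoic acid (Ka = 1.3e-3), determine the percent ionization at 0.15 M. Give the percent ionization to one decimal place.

8.9%

ClC6H4COOH ⇌ ClC6H4COO- + H+; let x = [H+] at equilibrium.
Solve x² + 0.0013x − 0.000195 = 0 → x = 1.33 × 10^-2 M
% ionization = x/C₀ × 100% = 1.33 × 10^-2/0.15 × 100% = 8.9%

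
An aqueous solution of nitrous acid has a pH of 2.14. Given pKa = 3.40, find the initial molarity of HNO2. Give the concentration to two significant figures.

[H+] = 10^(-2.14) = 7.24 × 10^-3 M = x
Ka = 10^(−3.40) = 3.98 × 10^-4
Ka = x²/(C₀ − x) ⇒ C₀ = x + x²/Ka
C₀ = 7.24 × 10^-3 + (7.24 × 10^-3)²/(3.98 × 10^-4) = 1.39 × 10^-1 M

C₀ = 1.4 × 10^-1 M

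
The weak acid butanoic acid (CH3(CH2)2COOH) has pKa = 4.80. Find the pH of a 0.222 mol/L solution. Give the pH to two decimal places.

CH3(CH2)2COOH ⇌ CH3(CH2)2COO- + H+
Ka = 10^(−4.80) = 1.58 × 10^-5
Let x = [H+] at equilibrium. Ka = x²/(0.222 − x).
Assume x ≪ 0.222: x ≈ √(1.58 × 10^-5 × 0.222) = 1.87 × 10^-3 M
Check: 0.84% ionized — well under 5%, approximation valid.
pH = −log[H+] = −log(1.87 × 10^-3) = 2.73

pH = 2.73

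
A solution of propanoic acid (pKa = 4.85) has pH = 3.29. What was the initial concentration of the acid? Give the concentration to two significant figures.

C₀ = 1.9 × 10^-2 M

[H+] = 10^(-3.29) = 5.13 × 10^-4 M = x
Ka = 10^(−4.85) = 1.41 × 10^-5
Ka = x²/(C₀ − x) ⇒ C₀ = x + x²/Ka
C₀ = 5.13 × 10^-4 + (5.13 × 10^-4)²/(1.41 × 10^-5) = 1.92 × 10^-2 M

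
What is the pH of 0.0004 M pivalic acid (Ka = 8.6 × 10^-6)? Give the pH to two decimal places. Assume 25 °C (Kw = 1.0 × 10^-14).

(CH3)3CCOOH ⇌ (CH3)3CCOO- + H+
Let x = [H+] at equilibrium. Ka = x²/(0.0004 − x).
Here C₀/Ka ≈ 46.5, so the small-x approximation fails. Use the quadratic:
x = [−8.6e-06 + √(8.6e-06² + 1.38e-08)]/2 = 5.45 × 10^-5 M
pH = −log[H+] = −log(5.45 × 10^-5) = 4.26

pH = 4.26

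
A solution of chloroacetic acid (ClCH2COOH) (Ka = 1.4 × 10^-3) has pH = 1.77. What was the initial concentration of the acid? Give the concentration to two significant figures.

C₀ = 2.2 × 10^-1 M

[H+] = 10^(-1.77) = 1.70 × 10^-2 M = x
Ka = x²/(C₀ − x) ⇒ C₀ = x + x²/Ka
C₀ = 1.70 × 10^-2 + (1.70 × 10^-2)²/(1.4 × 10^-3) = 2.23 × 10^-1 M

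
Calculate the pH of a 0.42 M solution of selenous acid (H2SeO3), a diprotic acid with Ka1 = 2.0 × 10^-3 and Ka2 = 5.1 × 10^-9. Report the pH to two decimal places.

pH = 1.55

Since Ka1 ≫ Ka2, the first ionization dominates [H+].
Ka1 = x²/(0.42 − x) = 2.0 × 10^-3
Solving the quadratic: x = (−Ka1 + √(Ka1² + 4·Ka1·C₀))/2 = 2.80 × 10^-2 M
pH = −log(2.80 × 10^-2) = 1.55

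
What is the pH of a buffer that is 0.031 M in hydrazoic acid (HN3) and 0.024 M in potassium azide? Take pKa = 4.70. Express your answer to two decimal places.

pH = pKa + log([A⁻]/[HA]) = 4.70 + log(0.024/0.031)
pH = 4.70 + (-0.111) = 4.59

pH = 4.59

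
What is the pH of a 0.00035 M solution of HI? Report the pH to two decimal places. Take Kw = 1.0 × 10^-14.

HI is a strong acid and dissociates completely, so [H+] = 0.00035 M.
pH = -log(0.00035) = 3.46

pH = 3.46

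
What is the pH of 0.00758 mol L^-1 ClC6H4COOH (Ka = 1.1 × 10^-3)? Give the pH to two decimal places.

ClC6H4COOH ⇌ ClC6H4COO- + H+
Ka = [H+]²/(0.00758 − [H+]) = 1.1 × 10^-3
Here C₀/Ka ≈ 6.89, so the small-[H+] approximation fails. Use the quadratic:
[H+] = [−0.0011 + √(0.0011² + 3.34e-05)]/2 = 2.39 × 10^-3 M
pH = −log[H+] = −log(2.39 × 10^-3) = 2.62

pH = 2.62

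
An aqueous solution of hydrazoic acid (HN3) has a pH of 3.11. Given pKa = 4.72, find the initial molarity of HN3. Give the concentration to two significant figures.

C₀ = 3.2 × 10^-2 M

[H+] = 10^(-3.11) = 7.76 × 10^-4 M = x
Ka = 10^(−4.72) = 1.91 × 10^-5
Ka = x²/(C₀ − x) ⇒ C₀ = x + x²/Ka
C₀ = 7.76 × 10^-4 + (7.76 × 10^-4)²/(1.91 × 10^-5) = 3.23 × 10^-2 M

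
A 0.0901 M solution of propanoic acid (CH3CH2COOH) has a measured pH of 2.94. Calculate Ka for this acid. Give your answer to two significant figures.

Ka = 1.5 × 10^-5

[H+] = 10^(-2.94) = 1.15 × 10^-3 M
At equilibrium [HA] = 0.0901 − 1.15 × 10^-3 = 8.90 × 10^-2 M
Ka = [H+][A-]/[HA] = (1.15 × 10^-3)² / 8.90 × 10^-2 = 1.5 × 10^-5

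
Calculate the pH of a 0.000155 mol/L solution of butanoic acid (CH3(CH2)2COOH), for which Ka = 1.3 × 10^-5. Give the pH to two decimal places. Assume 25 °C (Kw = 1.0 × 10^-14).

pH = 4.41

CH3(CH2)2COOH ⇌ CH3(CH2)2COO- + H+
Let x = [H+] at equilibrium. Ka = x²/(0.000155 − x).
x is not negligible relative to C₀; solve x² + 1.3e-05·x − 2.01e-09 = 0.
x = [−1.3e-05 + √(1.3e-05² + 8.06e-09)]/2 = 3.89 × 10^-5 M
pH = −log[H+] = −log(3.89 × 10^-5) = 4.41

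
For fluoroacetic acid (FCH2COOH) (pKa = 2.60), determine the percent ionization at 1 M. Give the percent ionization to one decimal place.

FCH2COOH ⇌ FCH2COO- + H+; let x = [H+] at equilibrium.
Ka = 10^(−2.60) = 2.51 × 10^-3
Solve x² + 0.00251x − 0.00251 = 0 → x = 4.89 × 10^-2 M
% ionization = x/C₀ × 100% = 4.89 × 10^-2/1 × 100% = 4.9%

4.9%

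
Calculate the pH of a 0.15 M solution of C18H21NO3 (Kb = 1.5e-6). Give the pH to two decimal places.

pH = 10.68

C18H21NO3 + H2O ⇌ C18H22NO3+ + OH-
Kb = [OH-]²/(0.15 − [OH-]) = 1.5 × 10^-6
Neglecting [OH-] in the denominator: [OH-] = √(1.5 × 10^-6 × 0.15) = 4.74 × 10^-4 M
Check: 0.32% ionized — well under 5%, approximation valid.
pOH = 3.32, so pH = 14.00 − pOH = 10.68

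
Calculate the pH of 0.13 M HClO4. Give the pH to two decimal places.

pH = 0.89

HClO4 is a strong acid and dissociates completely, so [H+] = 0.13 M.
pH = -log(0.13) = 0.89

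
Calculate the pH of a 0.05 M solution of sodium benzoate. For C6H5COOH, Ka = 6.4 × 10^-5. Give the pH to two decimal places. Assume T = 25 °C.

pH = 8.45

C6H5COO- is the conjugate base of the weak acid C6H5COOH.
Kb = Kw/Ka = 1.0×10^-14 / 6.4 × 10^-5 = 1.56 × 10^-10
From the ICE table, Kb = [OH-]²/(0.05 − [OH-]) = 1.56 × 10^-10.
Neglecting [OH-] in the denominator: [OH-] = √(1.56 × 10^-10 × 0.05) = 2.79 × 10^-6 M
([OH-]/C₀ = 0.0056% < 5%, so the approximation holds.)
pOH = −log(2.79 × 10^-6) = 5.55; pH = 14.00 − 5.55 = 8.45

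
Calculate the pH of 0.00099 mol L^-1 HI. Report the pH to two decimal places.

HI is a strong acid and dissociates completely, so [H+] = 0.00099 M.
pH = -log(0.00099) = 3.00

pH = 3.00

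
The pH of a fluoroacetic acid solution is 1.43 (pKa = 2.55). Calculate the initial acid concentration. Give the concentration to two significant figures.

[H+] = 10^(-1.43) = 3.72 × 10^-2 M = x
Ka = 10^(−2.55) = 2.82 × 10^-3
Ka = x²/(C₀ − x) ⇒ C₀ = x + x²/Ka
C₀ = 3.72 × 10^-2 + (3.72 × 10^-2)²/(2.82 × 10^-3) = 5.28 × 10^-1 M

C₀ = 5.3 × 10^-1 M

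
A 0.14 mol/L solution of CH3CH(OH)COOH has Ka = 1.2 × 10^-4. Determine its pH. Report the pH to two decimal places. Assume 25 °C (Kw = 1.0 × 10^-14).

CH3CH(OH)COOH ⇌ CH3CH(OH)COO- + H+
Ka = x²/(0.14 − x) = 1.2 × 10^-4
Since Ka ≪ C₀, x ≈ √(Ka·C₀) = 4.10 × 10^-3 M.
pH = −log(4.10 × 10^-3) = 2.39

pH = 2.39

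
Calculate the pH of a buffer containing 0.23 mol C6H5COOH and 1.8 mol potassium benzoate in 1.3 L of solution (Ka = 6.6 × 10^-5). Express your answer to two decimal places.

pKa = −log(6.6 × 10^-5) = 4.180
Henderson–Hasselbalch: pH = pKa + log([C6H5COO-]/[C6H5COOH]) = 4.180 + log(1.8/0.23)
pH = 4.180 + (+0.894) = 5.07

pH = 5.07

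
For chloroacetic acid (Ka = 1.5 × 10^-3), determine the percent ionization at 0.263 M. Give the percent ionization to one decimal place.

ClCH2COOH ⇌ ClCH2COO- + H+; let x = [H+] at equilibrium.
Ka = x²/(C₀ − x); solving the quadratic gives x = 1.91 × 10^-2 M.
% ionization = x/C₀ × 100% = 1.91 × 10^-2/0.263 × 100% = 7.3%

7.3%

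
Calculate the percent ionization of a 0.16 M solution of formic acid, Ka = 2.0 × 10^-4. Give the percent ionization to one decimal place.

3.5%

HCOOH ⇌ HCOO- + H+; let x = [H+] at equilibrium.
x ≈ √(Ka·C₀) = √(2.0 × 10^-4 × 0.16) = 5.66 × 10^-3 M
Fraction ionized = 5.66 × 10^-3 / 0.16 = 0.0354 → 3.5%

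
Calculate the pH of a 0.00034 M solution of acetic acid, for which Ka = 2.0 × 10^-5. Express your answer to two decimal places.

CH3COOH ⇌ CH3COO- + H+
Let x = [H+] at equilibrium. Ka = x²/(0.00034 − x).
Here C₀/Ka ≈ 17, so the small-x approximation fails. Use the quadratic:
x = (−Ka + √(Ka² + 4·Ka·C₀))/2 = 7.31 × 10^-5 M
pH = −log(7.31 × 10^-5) = 4.14

pH = 4.14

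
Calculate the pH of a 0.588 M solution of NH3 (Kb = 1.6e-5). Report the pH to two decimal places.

NH3 + H2O ⇌ NH4+ + OH-
Kb = x²/(0.588 − x) = 1.6 × 10^-5
Since Kb ≪ C₀, x ≈ √(Kb·C₀) = 3.07 × 10^-3 M.
Check: 0.52% ionized — well under 5%, approximation valid.
pOH = 2.51, so pH = 14.00 − pOH = 11.49

pH = 11.49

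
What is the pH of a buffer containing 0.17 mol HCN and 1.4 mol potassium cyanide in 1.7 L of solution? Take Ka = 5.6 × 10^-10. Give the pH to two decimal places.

pH = 10.17

pKa = −log(5.6 × 10^-10) = 9.252
Henderson–Hasselbalch: pH = pKa + log([CN-]/[HCN]) = 9.252 + log(1.4/0.17)
pH = 9.252 + (+0.916) = 10.17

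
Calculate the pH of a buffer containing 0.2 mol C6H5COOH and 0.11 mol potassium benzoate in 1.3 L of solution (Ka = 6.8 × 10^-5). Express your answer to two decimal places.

pH = 3.91

pKa = −log(6.8 × 10^-5) = 4.167
pH = pKa + log([A⁻]/[HA]) = 4.167 + log(0.11/0.2)
pH = 4.167 + (-0.260) = 3.91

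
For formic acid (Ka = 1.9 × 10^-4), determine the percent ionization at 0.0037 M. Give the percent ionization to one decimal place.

HCOOH ⇌ HCOO- + H+; let x = [H+] at equilibrium.
Solve x² + 0.00019x − 7.03e-07 = 0 → x = 7.49 × 10^-4 M
% ionization = x/C₀ × 100% = 7.49 × 10^-4/0.0037 × 100% = 20.2%

20.2%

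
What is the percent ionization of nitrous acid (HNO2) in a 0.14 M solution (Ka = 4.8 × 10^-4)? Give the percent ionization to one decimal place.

HNO2 ⇌ NO2- + H+; let x = [H+] at equilibrium.
Solve x² + 0.00048x − 6.72e-05 = 0 → x = 7.96 × 10^-3 M
Fraction ionized = 7.96 × 10^-3 / 0.14 = 0.0569 → 5.7%

5.7%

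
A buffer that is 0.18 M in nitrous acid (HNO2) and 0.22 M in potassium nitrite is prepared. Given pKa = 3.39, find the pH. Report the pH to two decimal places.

pH = 3.48

Using pH = pKa + log([base]/[acid]) with [base]/[acid] = 0.22/0.18:
pH = 3.39 + (+0.087) = 3.48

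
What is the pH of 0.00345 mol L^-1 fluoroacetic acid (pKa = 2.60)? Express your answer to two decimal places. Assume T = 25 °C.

pH = 2.71

FCH2COOH ⇌ FCH2COO- + H+
Ka = 10^(−2.60) = 2.51 × 10^-3
Let x = [H+] at equilibrium. Ka = x²/(0.00345 − x).
The 5% rule fails; solving x² + Ka·x − Ka·C₀ = 0 exactly:
x = (−Ka + √(Ka² + 4·Ka·C₀))/2 = 1.94 × 10^-3 M
pH = −log[H+] = −log(1.94 × 10^-3) = 2.71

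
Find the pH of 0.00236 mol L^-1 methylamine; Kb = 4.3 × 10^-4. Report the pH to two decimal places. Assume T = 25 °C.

CH3NH2 + H2O ⇌ CH3NH3+ + OH-
Kb = [OH-]²/(0.00236 − [OH-]) = 4.3 × 10^-4
The 5% rule fails; solving [OH-]² + Kb·[OH-] − Kb·C₀ = 0 exactly:
[OH-] = [−0.00043 + √(0.00043² + 4.06e-06)]/2 = 8.15 × 10^-4 M
pOH = 3.09, so pH = 14.00 − pOH = 10.91

pH = 10.91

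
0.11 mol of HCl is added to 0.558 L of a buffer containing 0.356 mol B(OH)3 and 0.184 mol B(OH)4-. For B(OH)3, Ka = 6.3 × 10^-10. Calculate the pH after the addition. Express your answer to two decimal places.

pH = 8.40

After neutralization: n(B(OH)3) = 0.466 mol, n(B(OH)4-) = 0.074 mol.
pKa = −log(6.3 × 10^-10) = 9.201
pH = pKa + log([A⁻]/[HA]) = 9.201 + log(0.074/0.466) = 9.201 -0.799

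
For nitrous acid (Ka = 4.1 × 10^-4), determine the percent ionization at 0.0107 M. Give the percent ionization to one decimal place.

17.8%

HNO2 ⇌ NO2- + H+; let x = [H+] at equilibrium.
Ka = x²/(C₀ − x); solving the quadratic gives x = 1.90 × 10^-3 M.
% ionization = x/C₀ × 100% = 1.90 × 10^-3/0.0107 × 100% = 17.8%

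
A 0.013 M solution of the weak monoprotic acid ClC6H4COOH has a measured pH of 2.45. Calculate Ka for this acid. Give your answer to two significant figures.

[H+] = 10^(-2.45) = 3.55 × 10^-3 M
At equilibrium [HA] = 0.013 − 3.55 × 10^-3 = 9.45 × 10^-3 M
Ka = [H+][A-]/[HA] = (3.55 × 10^-3)² / 9.45 × 10^-3 = 1.3 × 10^-3

Ka = 1.3 × 10^-3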